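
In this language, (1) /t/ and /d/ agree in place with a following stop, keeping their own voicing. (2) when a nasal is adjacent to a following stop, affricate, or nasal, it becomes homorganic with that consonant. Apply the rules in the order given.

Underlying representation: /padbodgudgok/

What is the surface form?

Rule 1: /d/ before /b/ (labial) → [b]
Rule 1: /d/ before /g/ (velar) → [g]
Rule 1: /d/ before /g/ (velar) → [g]
After rule 1: pabbogguggok
Rule 2: no segment meets the rule's conditions; no change.

[pabbogguggok]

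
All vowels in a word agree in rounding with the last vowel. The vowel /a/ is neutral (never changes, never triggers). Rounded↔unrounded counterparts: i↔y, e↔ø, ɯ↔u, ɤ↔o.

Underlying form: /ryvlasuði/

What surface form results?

[rivlasɯði]

/y/ harmonizes with /i/ ([-round]) → [i]
/u/ harmonizes with /i/ ([-round]) → [ɯ]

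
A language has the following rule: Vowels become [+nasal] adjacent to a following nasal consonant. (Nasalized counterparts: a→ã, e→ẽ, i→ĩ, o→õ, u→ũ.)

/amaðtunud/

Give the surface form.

[ãmaðtũnud]

/a/ before nasal /m/ → [ã]
/u/ before nasal /n/ → [ũ]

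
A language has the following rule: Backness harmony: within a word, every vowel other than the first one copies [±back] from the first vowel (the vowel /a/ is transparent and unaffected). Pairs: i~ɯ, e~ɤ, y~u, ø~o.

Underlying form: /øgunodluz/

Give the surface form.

/u/ harmonizes with /ø/ ([-back]) → [y]
/o/ harmonizes with /ø/ ([-back]) → [ø]
/u/ harmonizes with /ø/ ([-back]) → [y]

[øgynødlyz]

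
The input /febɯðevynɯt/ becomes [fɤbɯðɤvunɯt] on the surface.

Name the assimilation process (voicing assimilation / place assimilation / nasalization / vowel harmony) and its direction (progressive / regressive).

vowel harmony, regressive

/e/→[ɤ] /e/→[ɤ] /y/→[u].
Vowels agree with the last vowel, so the harmony is regressive.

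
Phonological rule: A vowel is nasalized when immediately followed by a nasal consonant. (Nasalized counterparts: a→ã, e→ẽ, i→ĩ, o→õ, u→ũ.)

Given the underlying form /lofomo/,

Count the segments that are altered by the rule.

1

/o/ before nasal /m/ → [õ]
1 segment changes.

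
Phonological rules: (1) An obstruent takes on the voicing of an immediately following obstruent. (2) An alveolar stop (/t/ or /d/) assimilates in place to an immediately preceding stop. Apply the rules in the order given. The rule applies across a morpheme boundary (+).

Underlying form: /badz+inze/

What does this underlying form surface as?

[badz+inze]

Rule 1: no segment meets the rule's conditions; no change.
After rule 1: badz+inze
Rule 2: no segment meets the rule's conditions; no change.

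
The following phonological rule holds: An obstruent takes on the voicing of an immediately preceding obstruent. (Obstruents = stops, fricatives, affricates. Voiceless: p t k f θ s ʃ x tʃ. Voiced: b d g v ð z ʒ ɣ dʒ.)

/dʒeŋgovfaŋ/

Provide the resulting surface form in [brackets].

/f/ after /v/ (voiced) → [v]

[dʒeŋgovvaŋ]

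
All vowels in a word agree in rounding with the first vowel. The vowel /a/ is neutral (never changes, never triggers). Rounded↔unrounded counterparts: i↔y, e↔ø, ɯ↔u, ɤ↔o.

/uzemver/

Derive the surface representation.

/e/ harmonizes with /u/ ([+round]) → [ø]
/e/ harmonizes with /u/ ([+round]) → [ø]

[uzømvør]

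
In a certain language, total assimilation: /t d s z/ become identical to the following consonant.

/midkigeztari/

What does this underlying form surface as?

/d/ before /k/ → [k] (total assimilation)
/z/ before /t/ → [t] (total assimilation)

[mikkigettari]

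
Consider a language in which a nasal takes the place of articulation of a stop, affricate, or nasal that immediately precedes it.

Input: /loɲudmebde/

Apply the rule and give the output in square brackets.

/m/ after /d/ (alveolar) → [n]

[loɲudnebde]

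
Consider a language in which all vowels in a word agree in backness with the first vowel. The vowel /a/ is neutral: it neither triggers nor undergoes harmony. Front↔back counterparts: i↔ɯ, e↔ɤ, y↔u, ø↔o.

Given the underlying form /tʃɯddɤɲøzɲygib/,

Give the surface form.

/ø/ harmonizes with /ɯ/ ([+back]) → [o]
/y/ harmonizes with /ɯ/ ([+back]) → [u]
/i/ harmonizes with /ɯ/ ([+back]) → [ɯ]

[tʃɯddɤɲozɲugɯb]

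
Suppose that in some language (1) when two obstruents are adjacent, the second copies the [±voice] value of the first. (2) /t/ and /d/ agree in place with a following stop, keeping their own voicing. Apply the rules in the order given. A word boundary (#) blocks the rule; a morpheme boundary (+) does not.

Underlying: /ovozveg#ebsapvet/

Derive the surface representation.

[ovozveg#ebzapfet]

Rule 1: /s/ after /b/ (voiced) → [z]
Rule 1: /v/ after /p/ (voiceless) → [f]
After rule 1: ovozveg#ebzapfet
Rule 2: no segment meets the rule's conditions; no change.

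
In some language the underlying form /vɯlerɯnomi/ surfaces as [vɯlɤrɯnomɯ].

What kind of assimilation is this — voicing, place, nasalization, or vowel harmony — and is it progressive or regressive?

/e/→[ɤ] /i/→[ɯ].
Vowels agree with the first vowel, so the harmony is progressive.

vowel harmony, progressive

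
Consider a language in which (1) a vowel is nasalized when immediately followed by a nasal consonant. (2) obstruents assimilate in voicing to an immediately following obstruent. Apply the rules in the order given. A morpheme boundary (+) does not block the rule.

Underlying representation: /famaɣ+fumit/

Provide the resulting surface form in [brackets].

Rule 1: /a/ before nasal /m/ → [ã]
Rule 1: /u/ before nasal /m/ → [ũ]
After rule 1: fãmaɣ+fũmit
Rule 2: /ɣ/ before /f/ (voiceless) → [x]

[fãmax+fũmit]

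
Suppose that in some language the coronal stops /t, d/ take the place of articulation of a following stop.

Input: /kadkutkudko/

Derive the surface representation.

/d/ before /k/ (velar) → [g]
/t/ before /k/ (velar) → [k]
/d/ before /k/ (velar) → [g]

[kagkukkugko]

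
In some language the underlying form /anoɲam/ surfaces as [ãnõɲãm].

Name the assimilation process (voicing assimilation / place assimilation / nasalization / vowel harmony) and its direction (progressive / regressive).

/a/→[ã] /o/→[õ] /a/→[ã].
Each target copies a feature from the following segment, so the direction is regressive.

nasalization, regressive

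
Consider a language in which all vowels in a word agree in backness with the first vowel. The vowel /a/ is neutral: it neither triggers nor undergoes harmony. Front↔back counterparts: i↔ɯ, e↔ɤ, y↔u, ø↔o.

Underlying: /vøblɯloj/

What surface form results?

[vøbliløj]

/ɯ/ harmonizes with /ø/ ([-back]) → [i]
/o/ harmonizes with /ø/ ([-back]) → [ø]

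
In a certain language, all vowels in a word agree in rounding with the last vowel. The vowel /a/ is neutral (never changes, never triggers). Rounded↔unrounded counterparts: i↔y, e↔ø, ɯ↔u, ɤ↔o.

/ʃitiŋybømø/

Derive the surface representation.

/i/ harmonizes with /ø/ ([+round]) → [y]
/i/ harmonizes with /ø/ ([+round]) → [y]

[ʃytyŋybømø]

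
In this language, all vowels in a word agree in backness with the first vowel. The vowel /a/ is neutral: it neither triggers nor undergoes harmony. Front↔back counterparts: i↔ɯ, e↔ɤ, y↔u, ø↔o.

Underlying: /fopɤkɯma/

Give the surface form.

no segment meets the rule's conditions; no change.

[fopɤkɯma]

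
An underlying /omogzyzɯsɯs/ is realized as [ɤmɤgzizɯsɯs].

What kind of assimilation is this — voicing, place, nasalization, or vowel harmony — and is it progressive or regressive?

vowel harmony, regressive

/o/→[ɤ] /o/→[ɤ] /y/→[i].
Vowels agree with the last vowel, so the harmony is regressive.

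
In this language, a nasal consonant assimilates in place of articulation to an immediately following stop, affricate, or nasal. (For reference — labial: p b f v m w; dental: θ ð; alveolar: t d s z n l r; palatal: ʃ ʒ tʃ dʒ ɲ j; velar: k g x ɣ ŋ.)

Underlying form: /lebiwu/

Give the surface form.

[lebiwu]

no segment meets the rule's conditions; no change.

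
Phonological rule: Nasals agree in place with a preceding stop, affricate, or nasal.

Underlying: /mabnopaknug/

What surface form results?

/n/ after /b/ (labial) → [m]
/n/ after /k/ (velar) → [ŋ]

[mabmopakŋug]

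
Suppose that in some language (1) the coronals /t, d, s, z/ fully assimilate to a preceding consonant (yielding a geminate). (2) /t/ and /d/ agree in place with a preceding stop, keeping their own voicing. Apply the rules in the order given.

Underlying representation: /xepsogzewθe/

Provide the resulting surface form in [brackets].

Rule 1: /s/ after /p/ → [p] (total assimilation)
Rule 1: /z/ after /g/ → [g] (total assimilation)
After rule 1: xeppoggewθe
Rule 2: no segment meets the rule's conditions; no change.

[xeppoggewθe]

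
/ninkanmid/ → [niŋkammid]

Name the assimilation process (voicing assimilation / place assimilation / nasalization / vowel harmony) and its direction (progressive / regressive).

/n/→[ŋ] /n/→[m].
Each target copies a feature from the following segment, so the direction is regressive.

place assimilation, regressive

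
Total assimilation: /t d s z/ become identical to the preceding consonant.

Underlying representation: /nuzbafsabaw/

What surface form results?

[nuzbaffabaw]

/s/ after /f/ → [f] (total assimilation)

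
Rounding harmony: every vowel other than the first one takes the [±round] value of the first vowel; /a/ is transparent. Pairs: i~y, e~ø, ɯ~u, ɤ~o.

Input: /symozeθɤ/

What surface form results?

[symozøθo]

/e/ harmonizes with /y/ ([+round]) → [ø]
/ɤ/ harmonizes with /y/ ([+round]) → [o]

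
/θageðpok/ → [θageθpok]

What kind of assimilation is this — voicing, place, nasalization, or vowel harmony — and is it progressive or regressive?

/ð/→[θ].
Each target copies a feature from the following segment, so the direction is regressive.

voicing assimilation, regressive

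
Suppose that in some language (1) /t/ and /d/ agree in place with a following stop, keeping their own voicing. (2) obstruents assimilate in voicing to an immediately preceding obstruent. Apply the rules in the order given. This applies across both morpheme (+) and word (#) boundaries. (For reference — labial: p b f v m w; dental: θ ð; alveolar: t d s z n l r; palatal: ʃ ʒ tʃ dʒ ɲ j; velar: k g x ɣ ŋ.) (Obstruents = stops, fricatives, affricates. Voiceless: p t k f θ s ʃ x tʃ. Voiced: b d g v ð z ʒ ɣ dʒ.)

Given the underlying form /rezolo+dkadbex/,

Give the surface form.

Rule 1: /d/ before /k/ (velar) → [g]
Rule 1: /d/ before /b/ (labial) → [b]
After rule 1: rezolo+gkabbex
Rule 2: /k/ after /g/ (voiced) → [g]

[rezolo+ggabbex]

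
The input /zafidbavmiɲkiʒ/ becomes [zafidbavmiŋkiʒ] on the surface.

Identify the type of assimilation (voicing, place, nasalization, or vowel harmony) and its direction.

place assimilation, regressive

/ɲ/→[ŋ].
Each target copies a feature from the following segment, so the direction is regressive.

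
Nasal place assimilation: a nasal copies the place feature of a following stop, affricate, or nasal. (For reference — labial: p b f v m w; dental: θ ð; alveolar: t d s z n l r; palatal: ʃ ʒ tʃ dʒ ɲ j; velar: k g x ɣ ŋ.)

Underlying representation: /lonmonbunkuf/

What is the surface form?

[lommombuŋkuf]

/n/ before /m/ (labial) → [m]
/n/ before /b/ (labial) → [m]
/n/ before /k/ (velar) → [ŋ]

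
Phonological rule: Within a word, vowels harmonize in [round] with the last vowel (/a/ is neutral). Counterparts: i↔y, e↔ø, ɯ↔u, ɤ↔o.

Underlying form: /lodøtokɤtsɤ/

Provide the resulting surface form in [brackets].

[lɤdetɤkɤtsɤ]

/o/ harmonizes with /ɤ/ ([-round]) → [ɤ]
/ø/ harmonizes with /ɤ/ ([-round]) → [e]
/o/ harmonizes with /ɤ/ ([-round]) → [ɤ]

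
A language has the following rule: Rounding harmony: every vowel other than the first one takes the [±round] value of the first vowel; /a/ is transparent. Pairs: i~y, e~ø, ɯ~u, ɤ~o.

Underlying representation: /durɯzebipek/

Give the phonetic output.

/ɯ/ harmonizes with /u/ ([+round]) → [u]
/e/ harmonizes with /u/ ([+round]) → [ø]
/i/ harmonizes with /u/ ([+round]) → [y]
/e/ harmonizes with /u/ ([+round]) → [ø]

[duruzøbypøk]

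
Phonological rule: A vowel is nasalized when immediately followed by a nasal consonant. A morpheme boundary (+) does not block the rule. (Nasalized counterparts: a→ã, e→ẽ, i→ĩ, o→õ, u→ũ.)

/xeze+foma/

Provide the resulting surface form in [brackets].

/o/ before nasal /m/ → [õ]

[xeze+fõma]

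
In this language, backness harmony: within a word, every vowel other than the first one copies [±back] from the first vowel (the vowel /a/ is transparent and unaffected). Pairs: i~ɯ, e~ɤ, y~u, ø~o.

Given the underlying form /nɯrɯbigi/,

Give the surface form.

[nɯrɯbɯgɯ]

/i/ harmonizes with /ɯ/ ([+back]) → [ɯ]
/i/ harmonizes with /ɯ/ ([+back]) → [ɯ]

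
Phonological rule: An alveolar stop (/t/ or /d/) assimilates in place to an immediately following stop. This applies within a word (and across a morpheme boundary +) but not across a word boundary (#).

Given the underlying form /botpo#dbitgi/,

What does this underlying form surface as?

[boppo#bbikgi]

/t/ before /p/ (labial) → [p]
/d/ before /b/ (labial) → [b]
/t/ before /g/ (velar) → [k]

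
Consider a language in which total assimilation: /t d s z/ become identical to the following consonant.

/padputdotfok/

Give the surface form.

/d/ before /p/ → [p] (total assimilation)
/t/ before /d/ → [d] (total assimilation)
/t/ before /f/ → [f] (total assimilation)

[pappuddoffok]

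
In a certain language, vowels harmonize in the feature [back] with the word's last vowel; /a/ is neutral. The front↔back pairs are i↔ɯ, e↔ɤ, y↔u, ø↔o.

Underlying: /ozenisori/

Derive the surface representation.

[øzenisøri]

/o/ harmonizes with /i/ ([-back]) → [ø]
/o/ harmonizes with /i/ ([-back]) → [ø]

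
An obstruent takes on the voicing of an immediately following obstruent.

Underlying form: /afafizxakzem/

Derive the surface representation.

[afafisxagzem]

/z/ before /x/ (voiceless) → [s]
/k/ before /z/ (voiced) → [g]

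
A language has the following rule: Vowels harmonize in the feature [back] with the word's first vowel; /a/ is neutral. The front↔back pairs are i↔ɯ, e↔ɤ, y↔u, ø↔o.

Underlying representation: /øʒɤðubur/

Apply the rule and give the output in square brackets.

/ɤ/ harmonizes with /ø/ ([-back]) → [e]
/u/ harmonizes with /ø/ ([-back]) → [y]
/u/ harmonizes with /ø/ ([-back]) → [y]

[øʒeðybyr]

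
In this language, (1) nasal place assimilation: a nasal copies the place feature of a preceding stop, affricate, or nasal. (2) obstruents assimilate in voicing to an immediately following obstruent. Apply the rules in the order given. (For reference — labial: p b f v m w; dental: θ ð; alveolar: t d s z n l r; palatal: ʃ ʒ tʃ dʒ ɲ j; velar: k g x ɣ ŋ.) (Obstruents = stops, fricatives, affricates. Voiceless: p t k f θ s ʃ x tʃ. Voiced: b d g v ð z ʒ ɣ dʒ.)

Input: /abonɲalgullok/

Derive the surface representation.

Rule 1: /ɲ/ after /n/ (alveolar) → [n]
After rule 1: abonnalgullok
Rule 2: no segment meets the rule's conditions; no change.

[abonnalgullok]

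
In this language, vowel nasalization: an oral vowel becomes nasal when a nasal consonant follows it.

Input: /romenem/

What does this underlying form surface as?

/o/ before nasal /m/ → [õ]
/e/ before nasal /n/ → [ẽ]
/e/ before nasal /m/ → [ẽ]

[rõmẽnẽm]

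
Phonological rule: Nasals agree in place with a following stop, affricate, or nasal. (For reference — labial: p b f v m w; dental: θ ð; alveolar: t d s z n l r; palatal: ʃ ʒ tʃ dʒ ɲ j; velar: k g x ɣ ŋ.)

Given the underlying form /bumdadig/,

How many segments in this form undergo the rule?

/m/ before /d/ (alveolar) → [n]
1 segment changes.

1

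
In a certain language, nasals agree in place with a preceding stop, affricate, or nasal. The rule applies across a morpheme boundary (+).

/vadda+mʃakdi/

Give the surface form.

[vadda+mʃakdi]

no segment meets the rule's conditions; no change.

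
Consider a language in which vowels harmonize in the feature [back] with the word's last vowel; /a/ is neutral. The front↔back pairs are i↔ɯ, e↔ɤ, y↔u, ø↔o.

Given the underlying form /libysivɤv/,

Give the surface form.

[lɯbusɯvɤv]

/i/ harmonizes with /ɤ/ ([+back]) → [ɯ]
/y/ harmonizes with /ɤ/ ([+back]) → [u]
/i/ harmonizes with /ɤ/ ([+back]) → [ɯ]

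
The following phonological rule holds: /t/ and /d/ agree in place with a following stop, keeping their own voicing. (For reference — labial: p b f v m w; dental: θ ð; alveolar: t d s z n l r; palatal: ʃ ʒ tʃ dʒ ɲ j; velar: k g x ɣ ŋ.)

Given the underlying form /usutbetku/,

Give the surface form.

/t/ before /b/ (labial) → [p]
/t/ before /k/ (velar) → [k]

[usupbekku]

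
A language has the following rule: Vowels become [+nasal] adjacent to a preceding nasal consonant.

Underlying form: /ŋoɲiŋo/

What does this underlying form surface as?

[ŋõɲĩŋõ]

/o/ after nasal /ŋ/ → [õ]
/i/ after nasal /ɲ/ → [ĩ]
/o/ after nasal /ŋ/ → [õ]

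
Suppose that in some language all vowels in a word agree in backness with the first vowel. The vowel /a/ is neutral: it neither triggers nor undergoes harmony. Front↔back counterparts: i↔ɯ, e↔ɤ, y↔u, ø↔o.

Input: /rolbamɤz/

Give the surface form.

[rolbamɤz]

no segment meets the rule's conditions; no change.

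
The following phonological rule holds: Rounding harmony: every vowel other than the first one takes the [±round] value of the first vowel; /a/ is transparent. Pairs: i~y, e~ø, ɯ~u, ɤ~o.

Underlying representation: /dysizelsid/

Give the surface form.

[dysyzølsyd]

/i/ harmonizes with /y/ ([+round]) → [y]
/e/ harmonizes with /y/ ([+round]) → [ø]
/i/ harmonizes with /y/ ([+round]) → [y]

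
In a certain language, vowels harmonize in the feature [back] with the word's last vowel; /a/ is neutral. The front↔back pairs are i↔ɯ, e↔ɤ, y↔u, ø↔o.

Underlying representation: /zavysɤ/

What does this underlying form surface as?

[zavusɤ]

/y/ harmonizes with /ɤ/ ([+back]) → [u]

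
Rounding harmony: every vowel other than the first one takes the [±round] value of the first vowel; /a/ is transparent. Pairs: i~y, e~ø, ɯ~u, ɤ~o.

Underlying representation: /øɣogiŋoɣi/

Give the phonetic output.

/i/ harmonizes with /ø/ ([+round]) → [y]
/i/ harmonizes with /ø/ ([+round]) → [y]

[øɣogyŋoɣy]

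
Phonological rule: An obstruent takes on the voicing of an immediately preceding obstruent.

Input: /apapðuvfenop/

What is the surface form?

/ð/ after /p/ (voiceless) → [θ]
/f/ after /v/ (voiced) → [v]

[apapθuvvenop]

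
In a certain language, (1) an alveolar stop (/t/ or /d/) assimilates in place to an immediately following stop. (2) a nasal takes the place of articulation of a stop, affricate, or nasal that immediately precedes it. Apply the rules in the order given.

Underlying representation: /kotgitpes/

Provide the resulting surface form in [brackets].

Rule 1: /t/ before /g/ (velar) → [k]
Rule 1: /t/ before /p/ (labial) → [p]
After rule 1: kokgippes
Rule 2: no segment meets the rule's conditions; no change.

[kokgippes]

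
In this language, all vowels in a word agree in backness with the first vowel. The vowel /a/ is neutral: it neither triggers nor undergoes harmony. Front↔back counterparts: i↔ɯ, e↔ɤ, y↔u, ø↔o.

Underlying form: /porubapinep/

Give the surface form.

/i/ harmonizes with /o/ ([+back]) → [ɯ]
/e/ harmonizes with /o/ ([+back]) → [ɤ]

[porubapɯnɤp]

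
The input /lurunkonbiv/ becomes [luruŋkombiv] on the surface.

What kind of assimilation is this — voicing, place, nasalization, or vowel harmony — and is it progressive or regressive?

place assimilation, regressive

/n/→[ŋ] /n/→[m].
Each target copies a feature from the following segment, so the direction is regressive.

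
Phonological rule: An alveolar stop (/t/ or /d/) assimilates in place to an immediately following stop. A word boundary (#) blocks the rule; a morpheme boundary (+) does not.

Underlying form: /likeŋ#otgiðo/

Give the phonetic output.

/t/ before /g/ (velar) → [k]

[likeŋ#okgiðo]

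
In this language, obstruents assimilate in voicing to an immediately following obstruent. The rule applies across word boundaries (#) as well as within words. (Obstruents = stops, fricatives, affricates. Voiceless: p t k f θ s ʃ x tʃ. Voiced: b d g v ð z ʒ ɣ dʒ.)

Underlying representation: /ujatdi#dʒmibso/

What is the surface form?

/t/ before /d/ (voiced) → [d]
/b/ before /s/ (voiceless) → [p]

[ujaddi#dʒmipso]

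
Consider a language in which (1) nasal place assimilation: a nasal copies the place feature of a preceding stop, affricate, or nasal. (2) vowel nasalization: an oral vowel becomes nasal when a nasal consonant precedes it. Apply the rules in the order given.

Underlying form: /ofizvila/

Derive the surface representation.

Rule 1: no segment meets the rule's conditions; no change.
After rule 1: ofizvila
Rule 2: no segment meets the rule's conditions; no change.

[ofizvila]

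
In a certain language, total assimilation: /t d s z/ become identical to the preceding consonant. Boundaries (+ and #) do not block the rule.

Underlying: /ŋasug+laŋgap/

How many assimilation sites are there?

No segment meets the rule's conditions.

0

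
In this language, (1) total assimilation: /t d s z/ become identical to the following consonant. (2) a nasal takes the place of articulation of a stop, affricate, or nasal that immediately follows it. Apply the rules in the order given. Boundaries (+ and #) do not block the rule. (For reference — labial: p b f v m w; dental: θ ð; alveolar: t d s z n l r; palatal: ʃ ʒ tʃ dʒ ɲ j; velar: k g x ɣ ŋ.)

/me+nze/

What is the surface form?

Rule 1: no segment meets the rule's conditions; no change.
After rule 1: me+nze
Rule 2: no segment meets the rule's conditions; no change.

[me+nze]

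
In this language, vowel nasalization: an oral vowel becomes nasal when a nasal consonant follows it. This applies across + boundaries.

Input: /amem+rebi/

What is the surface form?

[ãmẽm+rebi]

/a/ before nasal /m/ → [ã]
/e/ before nasal /m/ → [ẽ]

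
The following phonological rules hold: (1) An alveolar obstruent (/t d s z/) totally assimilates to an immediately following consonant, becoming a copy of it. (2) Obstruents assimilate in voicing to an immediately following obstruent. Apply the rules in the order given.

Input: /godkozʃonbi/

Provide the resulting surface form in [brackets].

Rule 1: /d/ before /k/ → [k] (total assimilation)
Rule 1: /z/ before /ʃ/ → [ʃ] (total assimilation)
After rule 1: gokkoʃʃonbi
Rule 2: no segment meets the rule's conditions; no change.

[gokkoʃʃonbi]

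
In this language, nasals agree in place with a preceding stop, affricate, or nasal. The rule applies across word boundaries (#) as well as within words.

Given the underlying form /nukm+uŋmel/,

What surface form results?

/m/ after /k/ (velar) → [ŋ]
/m/ after /ŋ/ (velar) → [ŋ]

[nukŋ+uŋŋel]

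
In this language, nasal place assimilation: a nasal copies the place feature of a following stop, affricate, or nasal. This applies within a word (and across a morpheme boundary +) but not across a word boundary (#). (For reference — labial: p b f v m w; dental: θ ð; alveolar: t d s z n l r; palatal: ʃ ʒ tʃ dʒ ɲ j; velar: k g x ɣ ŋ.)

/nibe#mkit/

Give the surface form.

[nibe#ŋkit]

/m/ before /k/ (velar) → [ŋ]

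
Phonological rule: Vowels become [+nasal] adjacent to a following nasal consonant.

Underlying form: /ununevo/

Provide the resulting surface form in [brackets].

/u/ before nasal /n/ → [ũ]
/u/ before nasal /n/ → [ũ]

[ũnũnevo]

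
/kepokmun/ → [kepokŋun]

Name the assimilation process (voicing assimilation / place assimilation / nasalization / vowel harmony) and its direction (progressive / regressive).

/m/→[ŋ].
Each target copies a feature from the preceding segment, so the direction is progressive.

place assimilation, progressive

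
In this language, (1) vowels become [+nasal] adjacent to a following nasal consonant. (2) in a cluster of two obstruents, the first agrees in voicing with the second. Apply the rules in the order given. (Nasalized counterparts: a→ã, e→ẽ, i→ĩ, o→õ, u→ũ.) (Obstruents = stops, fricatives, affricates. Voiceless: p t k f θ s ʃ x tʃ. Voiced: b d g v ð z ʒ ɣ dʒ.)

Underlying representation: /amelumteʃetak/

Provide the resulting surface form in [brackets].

Rule 1: /a/ before nasal /m/ → [ã]
Rule 1: /u/ before nasal /m/ → [ũ]
After rule 1: ãmelũmteʃetak
Rule 2: no segment meets the rule's conditions; no change.

[ãmelũmteʃetak]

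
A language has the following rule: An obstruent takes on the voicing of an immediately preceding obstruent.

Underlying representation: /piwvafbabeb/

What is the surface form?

/b/ after /f/ (voiceless) → [p]

[piwvafpabeb]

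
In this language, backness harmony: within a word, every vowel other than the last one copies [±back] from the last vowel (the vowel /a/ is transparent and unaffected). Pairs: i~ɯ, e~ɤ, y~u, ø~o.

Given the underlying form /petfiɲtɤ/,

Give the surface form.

[pɤtfɯɲtɤ]

/e/ harmonizes with /ɤ/ ([+back]) → [ɤ]
/i/ harmonizes with /ɤ/ ([+back]) → [ɯ]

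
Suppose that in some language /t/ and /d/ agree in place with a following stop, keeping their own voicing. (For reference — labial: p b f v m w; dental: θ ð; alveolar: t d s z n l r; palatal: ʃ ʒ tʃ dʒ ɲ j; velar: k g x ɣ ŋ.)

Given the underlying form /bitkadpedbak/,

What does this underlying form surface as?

/t/ before /k/ (velar) → [k]
/d/ before /p/ (labial) → [b]
/d/ before /b/ (labial) → [b]

[bikkabpebbak]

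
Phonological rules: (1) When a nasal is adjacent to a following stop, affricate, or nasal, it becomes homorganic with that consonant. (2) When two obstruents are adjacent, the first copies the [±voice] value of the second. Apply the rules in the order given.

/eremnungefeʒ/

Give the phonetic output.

[erennuŋgefeʒ]

Rule 1: /m/ before /n/ (alveolar) → [n]
Rule 1: /n/ before /g/ (velar) → [ŋ]
After rule 1: erennuŋgefeʒ
Rule 2: no segment meets the rule's conditions; no change.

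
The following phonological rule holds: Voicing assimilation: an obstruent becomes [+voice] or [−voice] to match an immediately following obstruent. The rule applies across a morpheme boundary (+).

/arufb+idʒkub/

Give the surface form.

/f/ before /b/ (voiced) → [v]
/dʒ/ before /k/ (voiceless) → [tʃ]

[aruvb+itʃkub]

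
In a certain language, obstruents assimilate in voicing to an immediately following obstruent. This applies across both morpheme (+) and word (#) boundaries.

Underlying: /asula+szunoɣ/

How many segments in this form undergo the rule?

/s/ before /z/ (voiced) → [z]
1 segment changes.

1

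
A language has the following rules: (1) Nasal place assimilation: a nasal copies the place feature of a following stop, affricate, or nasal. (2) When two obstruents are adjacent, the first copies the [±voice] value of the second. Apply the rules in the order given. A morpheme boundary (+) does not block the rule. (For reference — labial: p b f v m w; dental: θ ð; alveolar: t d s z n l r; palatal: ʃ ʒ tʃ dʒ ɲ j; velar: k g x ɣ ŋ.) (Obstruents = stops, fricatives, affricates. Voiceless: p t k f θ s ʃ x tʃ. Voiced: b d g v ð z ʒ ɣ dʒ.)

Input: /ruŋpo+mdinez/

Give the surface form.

Rule 1: /ŋ/ before /p/ (labial) → [m]
Rule 1: /m/ before /d/ (alveolar) → [n]
After rule 1: rumpo+ndinez
Rule 2: no segment meets the rule's conditions; no change.

[rumpo+ndinez]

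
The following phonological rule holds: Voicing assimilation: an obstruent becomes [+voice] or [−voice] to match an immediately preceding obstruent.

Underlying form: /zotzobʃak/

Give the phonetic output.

[zotsobʒak]

/z/ after /t/ (voiceless) → [s]
/ʃ/ after /b/ (voiced) → [ʒ]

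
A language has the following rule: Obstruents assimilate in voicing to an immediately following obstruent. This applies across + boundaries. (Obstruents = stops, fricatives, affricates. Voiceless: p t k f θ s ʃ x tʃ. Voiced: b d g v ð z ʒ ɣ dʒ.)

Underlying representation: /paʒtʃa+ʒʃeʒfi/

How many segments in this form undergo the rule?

3

/ʒ/ before /tʃ/ (voiceless) → [ʃ]
/ʒ/ before /ʃ/ (voiceless) → [ʃ]
/ʒ/ before /f/ (voiceless) → [ʃ]
3 segments change.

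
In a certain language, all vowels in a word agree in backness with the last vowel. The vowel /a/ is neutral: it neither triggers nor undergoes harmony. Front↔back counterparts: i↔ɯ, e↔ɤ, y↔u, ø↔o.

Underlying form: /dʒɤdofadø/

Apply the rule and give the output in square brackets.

[dʒedøfadø]

/ɤ/ harmonizes with /ø/ ([-back]) → [e]
/o/ harmonizes with /ø/ ([-back]) → [ø]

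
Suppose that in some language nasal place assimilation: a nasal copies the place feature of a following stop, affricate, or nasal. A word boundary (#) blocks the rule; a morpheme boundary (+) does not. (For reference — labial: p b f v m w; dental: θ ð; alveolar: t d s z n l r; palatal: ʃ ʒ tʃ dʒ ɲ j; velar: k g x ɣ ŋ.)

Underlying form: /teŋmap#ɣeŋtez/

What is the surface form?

/ŋ/ before /m/ (labial) → [m]
/ŋ/ before /t/ (alveolar) → [n]

[temmap#ɣentez]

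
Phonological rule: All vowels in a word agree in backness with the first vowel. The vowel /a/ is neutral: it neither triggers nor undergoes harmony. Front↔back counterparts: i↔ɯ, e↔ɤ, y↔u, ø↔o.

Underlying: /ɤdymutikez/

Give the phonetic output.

[ɤdumutɯkɤz]

/y/ harmonizes with /ɤ/ ([+back]) → [u]
/i/ harmonizes with /ɤ/ ([+back]) → [ɯ]
/e/ harmonizes with /ɤ/ ([+back]) → [ɤ]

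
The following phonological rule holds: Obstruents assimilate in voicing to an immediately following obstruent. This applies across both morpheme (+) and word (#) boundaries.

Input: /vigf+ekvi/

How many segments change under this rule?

2

/g/ before /f/ (voiceless) → [k]
/k/ before /v/ (voiced) → [g]
2 segments change.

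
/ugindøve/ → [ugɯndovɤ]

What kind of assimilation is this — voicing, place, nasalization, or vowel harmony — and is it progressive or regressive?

vowel harmony, progressive

/i/→[ɯ] /ø/→[o] /e/→[ɤ].
Vowels agree with the first vowel, so the harmony is progressive.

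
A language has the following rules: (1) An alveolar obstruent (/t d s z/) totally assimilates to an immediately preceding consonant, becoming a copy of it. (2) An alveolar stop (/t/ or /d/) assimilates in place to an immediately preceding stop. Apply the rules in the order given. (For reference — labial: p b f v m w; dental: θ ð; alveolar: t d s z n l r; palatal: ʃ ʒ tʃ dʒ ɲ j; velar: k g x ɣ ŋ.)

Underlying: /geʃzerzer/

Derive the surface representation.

[geʃʃerrer]

Rule 1: /z/ after /ʃ/ → [ʃ] (total assimilation)
Rule 1: /z/ after /r/ → [r] (total assimilation)
After rule 1: geʃʃerrer
Rule 2: no segment meets the rule's conditions; no change.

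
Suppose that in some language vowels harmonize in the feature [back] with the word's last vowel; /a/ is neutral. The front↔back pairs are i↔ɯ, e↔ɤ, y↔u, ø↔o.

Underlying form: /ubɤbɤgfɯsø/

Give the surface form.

/u/ harmonizes with /ø/ ([-back]) → [y]
/ɤ/ harmonizes with /ø/ ([-back]) → [e]
/ɤ/ harmonizes with /ø/ ([-back]) → [e]
/ɯ/ harmonizes with /ø/ ([-back]) → [i]

[ybebegfisø]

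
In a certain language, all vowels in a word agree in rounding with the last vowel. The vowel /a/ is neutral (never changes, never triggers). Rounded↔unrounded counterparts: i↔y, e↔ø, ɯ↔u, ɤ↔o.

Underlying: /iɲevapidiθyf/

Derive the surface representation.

[yɲøvapydyθyf]

/i/ harmonizes with /y/ ([+round]) → [y]
/e/ harmonizes with /y/ ([+round]) → [ø]
/i/ harmonizes with /y/ ([+round]) → [y]
/i/ harmonizes with /y/ ([+round]) → [y]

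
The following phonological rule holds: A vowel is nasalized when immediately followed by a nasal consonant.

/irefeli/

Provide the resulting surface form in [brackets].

[irefeli]

no segment meets the rule's conditions; no change.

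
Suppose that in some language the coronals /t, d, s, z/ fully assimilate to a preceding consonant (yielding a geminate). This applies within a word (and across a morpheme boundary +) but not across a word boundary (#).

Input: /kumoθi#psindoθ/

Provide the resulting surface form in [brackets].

/s/ after /p/ → [p] (total assimilation)
/d/ after /n/ → [n] (total assimilation)

[kumoθi#ppinnoθ]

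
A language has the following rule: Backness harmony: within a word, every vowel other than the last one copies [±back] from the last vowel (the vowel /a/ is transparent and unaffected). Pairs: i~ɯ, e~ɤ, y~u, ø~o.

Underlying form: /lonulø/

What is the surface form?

[lønylø]

/o/ harmonizes with /ø/ ([-back]) → [ø]
/u/ harmonizes with /ø/ ([-back]) → [y]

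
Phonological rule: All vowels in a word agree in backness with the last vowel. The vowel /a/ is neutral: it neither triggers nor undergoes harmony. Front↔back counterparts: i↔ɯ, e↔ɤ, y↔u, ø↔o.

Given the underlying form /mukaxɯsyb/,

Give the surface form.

/u/ harmonizes with /y/ ([-back]) → [y]
/ɯ/ harmonizes with /y/ ([-back]) → [i]

[mykaxisyb]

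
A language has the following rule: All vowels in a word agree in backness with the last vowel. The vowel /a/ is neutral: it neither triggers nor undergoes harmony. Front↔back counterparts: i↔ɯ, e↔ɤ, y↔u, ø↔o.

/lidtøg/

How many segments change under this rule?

No segment meets the rule's conditions.

0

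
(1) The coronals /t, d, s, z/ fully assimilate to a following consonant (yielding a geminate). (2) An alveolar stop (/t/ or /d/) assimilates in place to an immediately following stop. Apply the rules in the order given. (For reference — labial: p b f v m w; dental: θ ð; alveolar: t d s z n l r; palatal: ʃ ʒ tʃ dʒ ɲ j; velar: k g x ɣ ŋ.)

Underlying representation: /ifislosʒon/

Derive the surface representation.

Rule 1: /s/ before /l/ → [l] (total assimilation)
Rule 1: /s/ before /ʒ/ → [ʒ] (total assimilation)
After rule 1: ifilloʒʒon
Rule 2: no segment meets the rule's conditions; no change.

[ifilloʒʒon]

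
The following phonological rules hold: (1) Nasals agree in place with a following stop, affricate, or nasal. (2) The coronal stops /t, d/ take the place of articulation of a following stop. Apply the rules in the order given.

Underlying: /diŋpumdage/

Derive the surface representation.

[dimpundage]

Rule 1: /ŋ/ before /p/ (labial) → [m]
Rule 1: /m/ before /d/ (alveolar) → [n]
After rule 1: dimpundage
Rule 2: no segment meets the rule's conditions; no change.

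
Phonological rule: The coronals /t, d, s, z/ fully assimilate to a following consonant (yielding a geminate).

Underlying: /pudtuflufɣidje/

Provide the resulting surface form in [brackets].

[puttuflufɣijje]

/d/ before /t/ → [t] (total assimilation)
/d/ before /j/ → [j] (total assimilation)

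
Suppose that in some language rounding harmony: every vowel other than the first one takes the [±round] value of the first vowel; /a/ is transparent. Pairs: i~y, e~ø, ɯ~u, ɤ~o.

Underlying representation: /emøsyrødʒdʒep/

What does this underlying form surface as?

/ø/ harmonizes with /e/ ([-round]) → [e]
/y/ harmonizes with /e/ ([-round]) → [i]
/ø/ harmonizes with /e/ ([-round]) → [e]

[emesiredʒdʒep]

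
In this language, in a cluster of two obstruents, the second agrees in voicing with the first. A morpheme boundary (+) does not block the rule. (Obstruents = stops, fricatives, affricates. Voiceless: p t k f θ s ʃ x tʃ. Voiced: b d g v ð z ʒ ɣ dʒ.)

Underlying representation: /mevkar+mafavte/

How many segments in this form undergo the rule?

2

/k/ after /v/ (voiced) → [g]
/t/ after /v/ (voiced) → [d]
2 segments change.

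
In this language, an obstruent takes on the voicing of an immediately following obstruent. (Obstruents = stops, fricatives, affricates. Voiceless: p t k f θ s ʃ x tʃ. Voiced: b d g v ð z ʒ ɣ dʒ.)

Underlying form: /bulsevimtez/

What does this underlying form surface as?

[bulsevimtez]

no segment meets the rule's conditions; no change.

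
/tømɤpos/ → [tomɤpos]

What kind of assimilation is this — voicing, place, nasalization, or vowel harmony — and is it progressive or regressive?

/ø/→[o].
Vowels agree with the last vowel, so the harmony is regressive.

vowel harmony, regressive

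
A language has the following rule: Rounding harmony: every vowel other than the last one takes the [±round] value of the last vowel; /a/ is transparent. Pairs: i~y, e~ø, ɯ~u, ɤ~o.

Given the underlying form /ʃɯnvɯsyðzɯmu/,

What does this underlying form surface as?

/ɯ/ harmonizes with /u/ ([+round]) → [u]
/ɯ/ harmonizes with /u/ ([+round]) → [u]
/ɯ/ harmonizes with /u/ ([+round]) → [u]

[ʃunvusyðzumu]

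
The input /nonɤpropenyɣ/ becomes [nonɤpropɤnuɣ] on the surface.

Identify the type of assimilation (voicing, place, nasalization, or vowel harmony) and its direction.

vowel harmony, progressive

/e/→[ɤ] /y/→[u].
Vowels agree with the first vowel, so the harmony is progressive.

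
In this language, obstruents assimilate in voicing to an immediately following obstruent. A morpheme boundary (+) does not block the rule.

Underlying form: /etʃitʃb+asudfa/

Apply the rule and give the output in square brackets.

/tʃ/ before /b/ (voiced) → [dʒ]
/d/ before /f/ (voiceless) → [t]

[etʃidʒb+asutfa]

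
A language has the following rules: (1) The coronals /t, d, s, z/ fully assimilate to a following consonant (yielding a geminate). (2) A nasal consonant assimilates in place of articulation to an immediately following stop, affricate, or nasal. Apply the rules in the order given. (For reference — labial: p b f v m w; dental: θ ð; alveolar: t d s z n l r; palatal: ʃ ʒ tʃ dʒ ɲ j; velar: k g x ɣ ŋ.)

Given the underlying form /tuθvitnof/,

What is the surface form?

[tuθvinnof]

Rule 1: /t/ before /n/ → [n] (total assimilation)
After rule 1: tuθvinnof
Rule 2: no segment meets the rule's conditions; no change.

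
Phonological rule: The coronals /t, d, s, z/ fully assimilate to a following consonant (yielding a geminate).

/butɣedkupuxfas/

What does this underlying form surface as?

/t/ before /ɣ/ → [ɣ] (total assimilation)
/d/ before /k/ → [k] (total assimilation)

[buɣɣekkupuxfas]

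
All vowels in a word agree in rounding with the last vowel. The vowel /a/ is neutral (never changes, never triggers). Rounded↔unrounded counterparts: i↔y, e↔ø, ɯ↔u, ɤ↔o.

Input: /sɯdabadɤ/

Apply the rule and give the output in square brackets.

no segment meets the rule's conditions; no change.

[sɯdabadɤ]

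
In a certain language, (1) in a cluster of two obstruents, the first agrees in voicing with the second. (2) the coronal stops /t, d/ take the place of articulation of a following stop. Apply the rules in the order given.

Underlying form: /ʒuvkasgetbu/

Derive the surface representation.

[ʒufkazgebbu]

Rule 1: /v/ before /k/ (voiceless) → [f]
Rule 1: /s/ before /g/ (voiced) → [z]
Rule 1: /t/ before /b/ (voiced) → [d]
After rule 1: ʒufkazgedbu
Rule 2: /d/ before /b/ (labial) → [b]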